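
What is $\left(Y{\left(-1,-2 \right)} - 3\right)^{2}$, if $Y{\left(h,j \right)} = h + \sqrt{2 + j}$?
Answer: $16$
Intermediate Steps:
$\left(Y{\left(-1,-2 \right)} - 3\right)^{2} = \left(\left(-1 + \sqrt{2 - 2}\right) - 3\right)^{2} = \left(\left(-1 + \sqrt{0}\right) - 3\right)^{2} = \left(\left(-1 + 0\right) - 3\right)^{2} = \left(-1 - 3\right)^{2} = \left(-4\right)^{2} = 16$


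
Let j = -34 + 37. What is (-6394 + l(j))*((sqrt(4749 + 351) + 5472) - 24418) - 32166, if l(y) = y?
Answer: 121051720 - 63910*sqrt(51) ≈ 1.2060e+8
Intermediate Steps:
j = 3
(-6394 + l(j))*((sqrt(4749 + 351) + 5472) - 24418) - 32166 = (-6394 + 3)*((sqrt(4749 + 351) + 5472) - 24418) - 32166 = -6391*((sqrt(5100) + 5472) - 24418) - 32166 = -6391*((10*sqrt(51) + 5472) - 24418) - 32166 = -6391*((5472 + 10*sqrt(51)) - 24418) - 32166 = -6391*(-18946 + 10*sqrt(51)) - 32166 = (121083886 - 63910*sqrt(51)) - 32166 = 121051720 - 63910*sqrt(51)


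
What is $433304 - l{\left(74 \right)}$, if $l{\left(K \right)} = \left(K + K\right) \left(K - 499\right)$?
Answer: $496204$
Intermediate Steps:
$l{\left(K \right)} = 2 K \left(-499 + K\right)$
$433304 - l{\left(74 \right)} = 433304 - 2 \cdot 74 \left(-499 + 74\right) = 433304 - 2 \cdot 74 \left(-425\right) = 433304 - -62900 = 433304 + 62900 = 496204$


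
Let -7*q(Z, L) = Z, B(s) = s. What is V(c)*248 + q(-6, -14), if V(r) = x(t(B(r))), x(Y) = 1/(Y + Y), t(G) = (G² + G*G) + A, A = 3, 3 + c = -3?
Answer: 1318/525 ≈ 2.5105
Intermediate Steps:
c = -6 (c = -3 - 3 = -6)
q(Z, L) = -Z/7
t(G) = 3 + 2*G² (t(G) = (G² + G*G) + 3 = (G² + G²) + 3 = 2*G² + 3 = 3 + 2*G²)
x(Y) = 1/(2*Y)
V(r) = 1/(2*(3 + 2*r²))
V(c)*248 + q(-6, -14) = (1/(2*(3 + 2*(-6)²)))*248 - ⅐*(-6) = (1/(2*(3 + 2*36)))*248 + 6/7 = (1/(2*(3 + 72)))*248 + 6/7 = ((½)/75)*248 + 6/7 = ((½)*(1/75))*248 + 6/7 = (1/150)*248 + 6/7 = 124/75 + 6/7 = 1318/525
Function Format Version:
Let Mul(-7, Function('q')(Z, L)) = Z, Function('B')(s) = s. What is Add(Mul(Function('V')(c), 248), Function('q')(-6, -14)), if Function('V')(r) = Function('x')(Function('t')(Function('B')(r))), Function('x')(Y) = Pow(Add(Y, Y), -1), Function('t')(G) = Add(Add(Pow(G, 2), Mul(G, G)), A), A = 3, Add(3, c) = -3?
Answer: Rational(1318, 525) ≈ 2.5105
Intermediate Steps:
c = -6 (c = Add(-3, -3) = -6)
Function('q')(Z, L) = Mul(Rational(-1, 7), Z)
Function('t')(G) = Add(3, Mul(2, Pow(G, 2))) (Function('t')(G) = Add(Add(Pow(G, 2), Mul(G, G)), 3) = Add(Add(Pow(G, 2), Pow(G, 2)), 3) = Add(Mul(2, Pow(G, 2)), 3) = Add(3, Mul(2, Pow(G, 2))))
Function('x')(Y) = Mul(Rational(1, 2), Pow(Y, -1)) (Function('x')(Y) = Pow(Mul(2, Y), -1) = Mul(Rational(1, 2), Pow(Y, -1)))
Function('V')(r) = Mul(Rational(1, 2), Pow(Add(3, Mul(2, Pow(r, 2))), -1))
Add(Mul(Function('V')(c), 248), Function('q')(-6, -14)) = Add(Mul(Mul(Rational(1, 2), Pow(Add(3, Mul(2, Pow(-6, 2))), -1)), 248), Mul(Rational(-1, 7), -6)) = Add(Mul(Mul(Rational(1, 2), Pow(Add(3, Mul(2, 36)), -1)), 248), Rational(6, 7)) = Add(Mul(Mul(Rational(1, 2), Pow(Add(3, 72), -1)), 248), Rational(6, 7)) = Add(Mul(Mul(Rational(1, 2), Pow(75, -1)), 248), Rational(6, 7)) = Add(Mul(Mul(Rational(1, 2), Rational(1, 75)), 248), Rational(6, 7)) = Add(Mul(Rational(1, 150), 248), Rational(6, 7)) = Add(Rational(124, 75), Rational(6, 7)) = Rational(1318, 525)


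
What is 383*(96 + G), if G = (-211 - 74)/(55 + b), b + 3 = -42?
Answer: 51705/2 ≈ 25853.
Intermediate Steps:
b = -45 (b = -3 - 42 = -45)
G = -57/2 (G = (-211 - 74)/(55 - 45) = -285/10 = -285*⅒ = -57/2 ≈ -28.500)
383*(96 + G) = 383*(96 - 57/2) = 383*(135/2) = 51705/2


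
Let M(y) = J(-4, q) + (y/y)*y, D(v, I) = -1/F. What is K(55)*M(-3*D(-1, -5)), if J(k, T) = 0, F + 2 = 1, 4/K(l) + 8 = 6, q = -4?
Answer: 6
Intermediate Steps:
K(l) = -2 (K(l) = 4/(-8 + 6) = 4/(-2) = 4*(-½) = -2)
F = -1 (F = -2 + 1 = -1)
D(v, I) = 1 (D(v, I) = -1/(-1) = -1*(-1) = 1)
M(y) = y (M(y) = 0 + (y/y)*y = 0 + 1*y = 0 + y = y)
K(55)*M(-3*D(-1, -5)) = -(-6) = -2*(-3) = 6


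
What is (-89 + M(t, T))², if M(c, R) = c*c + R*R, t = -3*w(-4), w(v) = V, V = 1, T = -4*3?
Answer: 4096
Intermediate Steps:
T = -12
w(v) = 1
t = -3 (t = -3*1 = -3)
M(c, R) = R² + c² (M(c, R) = c² + R² = R² + c²)
(-89 + M(t, T))² = (-89 + ((-12)² + (-3)²))² = (-89 + (144 + 9))² = (-89 + 153)² = 64² = 4096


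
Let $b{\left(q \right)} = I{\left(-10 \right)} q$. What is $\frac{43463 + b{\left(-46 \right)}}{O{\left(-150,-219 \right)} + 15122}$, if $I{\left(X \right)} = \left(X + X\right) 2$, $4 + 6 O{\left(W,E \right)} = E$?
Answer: $\frac{271818}{90509} \approx 3.0032$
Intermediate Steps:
$O{\left(W,E \right)} = - \frac{2}{3} + \frac{E}{6}$
$I{\left(X \right)} = 4 X$ ($I{\left(X \right)} = 2 X 2 = 4 X$)
$b{\left(q \right)} = - 40 q$ ($b{\left(q \right)} = 4 \left(-10\right) q = - 40 q$)
$\frac{43463 + b{\left(-46 \right)}}{O{\left(-150,-219 \right)} + 15122} = \frac{43463 - -1840}{\left(- \frac{2}{3} + \frac{1}{6} \left(-219\right)\right) + 15122} = \frac{43463 + 1840}{\left(- \frac{2}{3} - \frac{73}{2}\right) + 15122} = \frac{45303}{- \frac{223}{6} + 15122} = \frac{45303}{\frac{90509}{6}} = 45303 \cdot \frac{6}{90509} = \frac{271818}{90509}$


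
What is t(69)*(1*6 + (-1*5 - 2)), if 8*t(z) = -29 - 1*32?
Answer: 61/8 ≈ 7.6250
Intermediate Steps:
t(z) = -61/8 (t(z) = (-29 - 1*32)/8 = (-29 - 32)/8 = (1/8)*(-61) = -61/8)
t(69)*(1*6 + (-1*5 - 2)) = -61*(1*6 + (-1*5 - 2))/8 = -61*(6 + (-5 - 2))/8 = -61*(6 - 7)/8 = -61/8*(-1) = 61/8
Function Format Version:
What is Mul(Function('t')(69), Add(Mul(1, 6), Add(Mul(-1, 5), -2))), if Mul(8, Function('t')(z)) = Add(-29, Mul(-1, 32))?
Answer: Rational(61, 8) ≈ 7.6250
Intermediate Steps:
Function('t')(z) = Rational(-61, 8) (Function('t')(z) = Mul(Rational(1, 8), Add(-29, Mul(-1, 32))) = Mul(Rational(1, 8), Add(-29, -32)) = Mul(Rational(1, 8), -61) = Rational(-61, 8))
Mul(Function('t')(69), Add(Mul(1, 6), Add(Mul(-1, 5), -2))) = Mul(Rational(-61, 8), Add(Mul(1, 6), Add(Mul(-1, 5), -2))) = Mul(Rational(-61, 8), Add(6, Add(-5, -2))) = Mul(Rational(-61, 8), Add(6, -7)) = Mul(Rational(-61, 8), -1) = Rational(61, 8)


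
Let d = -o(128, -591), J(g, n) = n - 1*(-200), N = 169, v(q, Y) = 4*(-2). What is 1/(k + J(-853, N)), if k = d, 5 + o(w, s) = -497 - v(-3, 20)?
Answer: 1/863 ≈ 0.0011587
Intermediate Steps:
v(q, Y) = -8
o(w, s) = -494 (o(w, s) = -5 + (-497 - 1*(-8)) = -5 + (-497 + 8) = -5 - 489 = -494)
J(g, n) = 200 + n (J(g, n) = n + 200 = 200 + n)
d = 494 (d = -1*(-494) = 494)
k = 494
1/(k + J(-853, N)) = 1/(494 + (200 + 169)) = 1/(494 + 369) = 1/863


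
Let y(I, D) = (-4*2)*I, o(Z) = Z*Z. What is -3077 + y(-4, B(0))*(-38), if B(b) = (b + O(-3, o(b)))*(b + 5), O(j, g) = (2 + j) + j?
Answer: -4293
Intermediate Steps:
o(Z) = Z²
O(j, g) = 2 + 2*j
B(b) = (-4 + b)*(5 + b) (B(b) = (b + (2 + 2*(-3)))*(b + 5) = (b + (2 - 6))*(5 + b) = (b - 4)*(5 + b) = (-4 + b)*(5 + b))
y(I, D) = -8*I
-3077 + y(-4, B(0))*(-38) = -3077 - 8*(-4)*(-38) = -3077 + 32*(-38) = -3077 - 1216 = -4293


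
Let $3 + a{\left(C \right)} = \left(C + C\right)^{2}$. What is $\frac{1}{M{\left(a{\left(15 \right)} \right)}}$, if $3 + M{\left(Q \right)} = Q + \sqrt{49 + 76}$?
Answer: $\frac{894}{799111} - \frac{5 \sqrt{5}}{799111} \approx 0.0011048$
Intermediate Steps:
$a{\left(C \right)} = -3 + 4 C^{2}$ ($a{\left(C \right)} = -3 + \left(C + C\right)^{2} = -3 + \left(2 C\right)^{2} = -3 + 4 C^{2}$)
$M{\left(Q \right)} = -3 + Q + 5 \sqrt{5}$ ($M{\left(Q \right)} = -3 + \left(Q + \sqrt{49 + 76}\right) = -3 + \left(Q + \sqrt{125}\right) = -3 + \left(Q + 5 \sqrt{5}\right) = -3 + Q + 5 \sqrt{5}$)
$\frac{1}{M{\left(a{\left(15 \right)} \right)}} = \frac{1}{-3 - \left(3 - 4 \cdot 15^{2}\right) + 5 \sqrt{5}} = \frac{1}{-3 + \left(-3 + 4 \cdot 225\right) + 5 \sqrt{5}} = \frac{1}{-3 + \left(-3 + 900\right) + 5 \sqrt{5}} = \frac{1}{-3 + 897 + 5 \sqrt{5}} = \frac{1}{894 + 5 \sqrt{5}}$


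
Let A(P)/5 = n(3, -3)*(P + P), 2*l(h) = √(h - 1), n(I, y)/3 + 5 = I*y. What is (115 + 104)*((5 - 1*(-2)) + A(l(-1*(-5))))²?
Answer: 37354611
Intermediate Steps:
n(I, y) = -15 + 3*I*y (n(I, y) = -15 + 3*(I*y) = -15 + 3*I*y)
l(h) = √(-1 + h)/2 (l(h) = √(h - 1)/2 = √(-1 + h)/2)
A(P) = -420*P (A(P) = 5*((-15 + 3*3*(-3))*(P + P)) = 5*((-15 - 27)*(2*P)) = 5*(-84*P) = -420*P)
(115 + 104)*((5 - 1*(-2)) + A(l(-1*(-5))))² = (115 + 104)*((5 - 1*(-2)) - 210*√(-1 - 1*(-5)))² = 219*((5 + 2) - 210*√(-1 + 5))² = 219*(7 - 210*√4)² = 219*(7 - 210*2)² = 219*(7 - 420*1)² = 219*(7 - 420)² = 219*(-413)² = 219*170569 = 37354611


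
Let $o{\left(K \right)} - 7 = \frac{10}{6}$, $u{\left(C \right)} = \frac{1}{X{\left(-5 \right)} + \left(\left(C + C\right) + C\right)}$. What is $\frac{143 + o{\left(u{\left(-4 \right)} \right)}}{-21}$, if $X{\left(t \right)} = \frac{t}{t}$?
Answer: $- \frac{65}{9} \approx -7.2222$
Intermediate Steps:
$X{\left(t \right)} = 1$
$u{\left(C \right)} = \frac{1}{1 + 3 C}$ ($u{\left(C \right)} = \frac{1}{1 + \left(\left(C + C\right) + C\right)} = \frac{1}{1 + \left(2 C + C\right)} = \frac{1}{1 + 3 C}$)
$o{\left(K \right)} = \frac{26}{3}$ ($o{\left(K \right)} = 7 + \frac{10}{6} = 7 + 10 \cdot \frac{1}{6} = 7 + \frac{5}{3} = \frac{26}{3}$)
$\frac{143 + o{\left(u{\left(-4 \right)} \right)}}{-21} = \frac{143 + \frac{26}{3}}{-21} = \left(- \frac{1}{21}\right) \frac{455}{3} = - \frac{65}{9}$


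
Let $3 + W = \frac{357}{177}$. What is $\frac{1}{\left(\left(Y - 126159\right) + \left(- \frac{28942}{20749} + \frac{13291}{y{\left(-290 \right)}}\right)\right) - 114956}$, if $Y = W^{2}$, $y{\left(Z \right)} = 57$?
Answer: $- \frac{4116954333}{991701235374578} \approx -4.1514 \cdot 10^{-6}$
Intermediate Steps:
$W = - \frac{58}{59}$ ($W = -3 + \frac{357}{177} = -3 + 357 \cdot \frac{1}{177} = -3 + \frac{119}{59} = - \frac{58}{59} \approx -0.98305$)
$Y = \frac{3364}{3481}$ ($Y = \left(- \frac{58}{59}\right)^{2} = \frac{3364}{3481} \approx 0.96639$)
$\frac{1}{\left(\left(Y - 126159\right) + \left(- \frac{28942}{20749} + \frac{13291}{y{\left(-290 \right)}}\right)\right) - 114956} = \frac{1}{\left(\left(\frac{3364}{3481} - 126159\right) + \left(- \frac{28942}{20749} + \frac{13291}{57}\right)\right) - 114956} = \frac{1}{\left(- \frac{439156115}{3481} + \left(\left(-28942\right) \frac{1}{20749} + 13291 \cdot \frac{1}{57}\right)\right) - 114956} = \frac{1}{\left(- \frac{439156115}{3481} + \left(- \frac{28942}{20749} + \frac{13291}{57}\right)\right) - 114956} = \frac{1}{\left(- \frac{439156115}{3481} + \frac{274125265}{1182693}\right) - 114956} = \frac{1}{- \frac{518432633070230}{4116954333} - 114956} = \frac{1}{- \frac{991701235374578}{4116954333}} = - \frac{4116954333}{991701235374578}$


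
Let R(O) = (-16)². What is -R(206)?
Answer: -256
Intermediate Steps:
R(O) = 256
-R(206) = -1*256 = -256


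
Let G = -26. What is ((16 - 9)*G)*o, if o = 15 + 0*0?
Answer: -2730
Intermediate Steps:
o = 15 (o = 15 + 0 = 15)
((16 - 9)*G)*o = ((16 - 9)*(-26))*15 = (7*(-26))*15 = -182*15 = -2730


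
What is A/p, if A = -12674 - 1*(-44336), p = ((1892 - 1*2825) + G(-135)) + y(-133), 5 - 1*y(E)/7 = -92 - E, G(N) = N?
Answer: -5277/220 ≈ -23.986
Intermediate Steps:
y(E) = 679 + 7*E (y(E) = 35 - 7*(-92 - E) = 35 + (644 + 7*E) = 679 + 7*E)
p = -1320 (p = ((1892 - 1*2825) - 135) + (679 + 7*(-133)) = ((1892 - 2825) - 135) + (679 - 931) = (-933 - 135) - 252 = -1068 - 252 = -1320)
A = 31662 (A = -12674 + 44336 = 31662)
A/p = 31662/(-1320) = 31662*(-1/1320) = -5277/220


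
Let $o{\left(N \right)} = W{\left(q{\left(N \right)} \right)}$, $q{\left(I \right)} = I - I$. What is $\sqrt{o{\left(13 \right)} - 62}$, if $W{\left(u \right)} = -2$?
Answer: $8 i \approx 8.0 i$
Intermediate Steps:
$q{\left(I \right)} = 0$
$o{\left(N \right)} = -2$
$\sqrt{o{\left(13 \right)} - 62} = \sqrt{-2 - 62} = \sqrt{-64} = 8 i$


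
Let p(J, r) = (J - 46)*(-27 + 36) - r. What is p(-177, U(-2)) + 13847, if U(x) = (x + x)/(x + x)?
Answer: 11839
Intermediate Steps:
U(x) = 1 (U(x) = (2*x)/((2*x)) = (2*x)*(1/(2*x)) = 1)
p(J, r) = -414 - r + 9*J (p(J, r) = (-46 + J)*9 - r = (-414 + 9*J) - r = -414 - r + 9*J)
p(-177, U(-2)) + 13847 = (-414 - 1*1 + 9*(-177)) + 13847 = (-414 - 1 - 1593) + 13847 = -2008 + 13847 = 11839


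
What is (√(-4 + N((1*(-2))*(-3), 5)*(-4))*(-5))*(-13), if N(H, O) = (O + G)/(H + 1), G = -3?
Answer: 390*I*√7/7 ≈ 147.41*I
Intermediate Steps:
N(H, O) = (-3 + O)/(1 + H) (N(H, O) = (O - 3)/(H + 1) = (-3 + O)/(1 + H))
(√(-4 + N((1*(-2))*(-3), 5)*(-4))*(-5))*(-13) = (√(-4 + ((-3 + 5)/(1 + (1*(-2))*(-3)))*(-4))*(-5))*(-13) = (√(-4 + (2/(1 - 2*(-3)))*(-4))*(-5))*(-13) = (√(-4 + (2/(1 + 6))*(-4))*(-5))*(-13) = (√(-4 + (2/7)*(-4))*(-5))*(-13) = (√(-4 - 8/7)*(-5))*(-13) = (√(-36/7)*(-5))*(-13) = ((6*I*√7/7)*(-5))*(-13) = -30*I*√7/7*(-13) = 390*I*√7/7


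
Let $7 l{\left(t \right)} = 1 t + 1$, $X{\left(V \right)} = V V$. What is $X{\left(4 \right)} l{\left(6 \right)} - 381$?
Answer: $-365$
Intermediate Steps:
$X{\left(V \right)} = V^{2}$
$l{\left(t \right)} = \frac{1}{7} + \frac{t}{7}$ ($l{\left(t \right)} = \frac{1 t + 1}{7} = \frac{t + 1}{7} = \frac{1 + t}{7} = \frac{1}{7} + \frac{t}{7}$)
$X{\left(4 \right)} l{\left(6 \right)} - 381 = 4^{2} \left(\frac{1}{7} + \frac{1}{7} \cdot 6\right) - 381 = 16 \left(\frac{1}{7} + \frac{6}{7}\right) - 381 = 16 \cdot 1 - 381 = 16 - 381 = -365$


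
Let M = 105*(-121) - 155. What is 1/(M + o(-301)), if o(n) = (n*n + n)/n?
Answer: -1/13160 ≈ -7.5988e-5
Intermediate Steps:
M = -12860 (M = -12705 - 155 = -12860)
o(n) = (n + n²)/n (o(n) = (n² + n)/n = (n + n²)/n)
1/(M + o(-301)) = 1/(-12860 + (1 - 301)) = 1/(-12860 - 300) = 1/(-13160) = -1/13160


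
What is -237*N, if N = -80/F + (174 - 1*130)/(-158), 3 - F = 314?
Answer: 1566/311 ≈ 5.0354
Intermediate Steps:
F = -311 (F = 3 - 1*314 = 3 - 314 = -311)
N = -522/24569 (N = -80/(-311) + (174 - 1*130)/(-158) = -80*(-1/311) + (174 - 130)*(-1/158) = 80/311 + 44*(-1/158) = 80/311 - 22/79 = -522/24569 ≈ -0.021246)
-237*N = -237*(-522/24569) = 1566/311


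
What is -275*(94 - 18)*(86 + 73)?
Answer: -3323100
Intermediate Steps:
-275*(94 - 18)*(86 + 73) = -275*76*159 = -275*12084 = -1*3323100 = -3323100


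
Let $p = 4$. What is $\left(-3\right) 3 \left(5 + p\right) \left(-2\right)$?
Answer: $162$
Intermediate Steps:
$\left(-3\right) 3 \left(5 + p\right) \left(-2\right) = \left(-3\right) 3 \left(5 + 4\right) \left(-2\right) = - 9 \cdot 9 \left(-2\right) = \left(-9\right) \left(-18\right) = 162$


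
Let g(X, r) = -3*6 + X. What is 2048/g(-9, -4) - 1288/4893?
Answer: -478840/6291 ≈ -76.115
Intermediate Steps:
g(X, r) = -18 + X
2048/g(-9, -4) - 1288/4893 = 2048/(-18 - 9) - 1288/4893 = 2048/(-27) - 1288*1/4893 = 2048*(-1/27) - 184/699 = -2048/27 - 184/699 = -478840/6291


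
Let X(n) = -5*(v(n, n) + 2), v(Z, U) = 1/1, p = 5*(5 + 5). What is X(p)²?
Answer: 225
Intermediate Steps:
p = 50 (p = 5*10 = 50)
v(Z, U) = 1
X(n) = -15 (X(n) = -5*(1 + 2) = -5*3 = -15)
X(p)² = (-15)² = 225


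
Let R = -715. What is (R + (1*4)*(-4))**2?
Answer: 534361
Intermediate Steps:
(R + (1*4)*(-4))**2 = (-715 + (1*4)*(-4))**2 = (-715 + 4*(-4))**2 = (-715 - 16)**2 = (-731)**2 = 534361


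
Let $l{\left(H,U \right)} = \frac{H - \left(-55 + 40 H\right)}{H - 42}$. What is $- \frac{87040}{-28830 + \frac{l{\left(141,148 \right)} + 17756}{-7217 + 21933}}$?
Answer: $\frac{243859968}{80769641} \approx 3.0192$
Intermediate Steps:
$l{\left(H,U \right)} = \frac{55 - 39 H}{-42 + H}$ ($l{\left(H,U \right)} = \frac{H - \left(-55 + 40 H\right)}{-42 + H} = \frac{55 - 39 H}{-42 + H}$)
$- \frac{87040}{-28830 + \frac{l{\left(141,148 \right)} + 17756}{-7217 + 21933}} = - \frac{87040}{-28830 + \frac{\frac{55 - 5499}{-42 + 141} + 17756}{-7217 + 21933}} = - \frac{87040}{-28830 + \frac{\frac{55 - 5499}{99} + 17756}{14716}} = - \frac{87040}{-28830 + \left(\frac{1}{99} \left(-5444\right) + 17756\right) \frac{1}{14716}} = - \frac{87040}{-28830 + \left(- \frac{5444}{99} + 17756\right) \frac{1}{14716}} = - \frac{87040}{-28830 + \frac{1752400}{99} \cdot \frac{1}{14716}} = - \frac{87040}{-28830 + \frac{33700}{28017}} = - \frac{87040}{- \frac{807696410}{28017}} = \left(-87040\right) \left(- \frac{28017}{807696410}\right) = \frac{243859968}{80769641}$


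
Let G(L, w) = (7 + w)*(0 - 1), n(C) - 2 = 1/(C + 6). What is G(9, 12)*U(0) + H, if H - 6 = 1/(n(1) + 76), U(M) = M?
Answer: 3289/547 ≈ 6.0128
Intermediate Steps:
n(C) = 2 + 1/(6 + C) (n(C) = 2 + 1/(C + 6) = 2 + 1/(6 + C))
H = 3289/547 (H = 6 + 1/((13 + 2*1)/(6 + 1) + 76) = 6 + 1/((13 + 2)/7 + 76) = 6 + 1/((⅐)*15 + 76) = 6 + 1/(15/7 + 76) = 6 + 1/(547/7) = 6 + 7/547 = 3289/547 ≈ 6.0128)
G(L, w) = -7 - w (G(L, w) = (7 + w)*(-1) = -7 - w)
G(9, 12)*U(0) + H = (-7 - 1*12)*0 + 3289/547 = (-7 - 12)*0 + 3289/547 = -19*0 + 3289/547 = 0 + 3289/547 = 3289/547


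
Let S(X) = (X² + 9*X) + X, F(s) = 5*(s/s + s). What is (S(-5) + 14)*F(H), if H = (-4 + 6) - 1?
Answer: -110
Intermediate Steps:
H = 1 (H = 2 - 1 = 1)
F(s) = 5 + 5*s (F(s) = 5*(1 + s) = 5 + 5*s)
S(X) = X² + 10*X
(S(-5) + 14)*F(H) = (-5*(10 - 5) + 14)*(5 + 5*1) = (-5*5 + 14)*(5 + 5) = (-25 + 14)*10 = -11*10 = -110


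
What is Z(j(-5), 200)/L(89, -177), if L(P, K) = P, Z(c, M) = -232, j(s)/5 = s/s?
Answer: -232/89 ≈ -2.6067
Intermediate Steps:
j(s) = 5 (j(s) = 5*(s/s) = 5*1 = 5)
Z(j(-5), 200)/L(89, -177) = -232/89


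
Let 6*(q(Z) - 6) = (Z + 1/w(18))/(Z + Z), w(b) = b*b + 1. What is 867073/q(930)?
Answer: 3144873771000/22064251 ≈ 1.4253e+5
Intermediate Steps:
w(b) = 1 + b**2 (w(b) = b**2 + 1 = 1 + b**2)
q(Z) = 6 + (1/325 + Z)/(12*Z) (q(Z) = 6 + ((Z + 1/(1 + 18**2))/(Z + Z))/6 = 6 + ((Z + 1/(1 + 324))/((2*Z)))/6 = 6 + ((Z + 1/325)*(1/(2*Z)))/6 = 6 + ((1/325 + Z)*(1/(2*Z)))/6 = 6 + ((1/325 + Z)/(2*Z))/6 = 6 + (1/325 + Z)/(12*Z))
867073/q(930) = 867073/(((1/3900)*(1 + 23725*930)/930)) = 867073/(((1/3900)*(1/930)*(1 + 22064250))) = 867073/(((1/3900)*(1/930)*22064251)) = 867073/(22064251/3627000) = 867073*(3627000/22064251) = 3144873771000/22064251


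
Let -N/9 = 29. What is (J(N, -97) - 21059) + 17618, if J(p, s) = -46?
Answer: -3487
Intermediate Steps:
N = -261 (N = -9*29 = -261)
(J(N, -97) - 21059) + 17618 = (-46 - 21059) + 17618 = -21105 + 17618 = -3487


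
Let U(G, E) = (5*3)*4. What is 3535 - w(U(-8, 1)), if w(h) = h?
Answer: 3475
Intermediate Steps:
U(G, E) = 60 (U(G, E) = 15*4 = 60)
3535 - w(U(-8, 1)) = 3535 - 1*60 = 3535 - 60 = 3475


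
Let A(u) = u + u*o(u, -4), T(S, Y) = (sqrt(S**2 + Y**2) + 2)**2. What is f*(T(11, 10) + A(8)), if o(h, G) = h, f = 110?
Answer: 32670 + 440*sqrt(221) ≈ 39211.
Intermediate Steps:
T(S, Y) = (2 + sqrt(S**2 + Y**2))**2
A(u) = u + u**2 (A(u) = u + u*u = u + u**2)
f*(T(11, 10) + A(8)) = 110*((2 + sqrt(11**2 + 10**2))**2 + 8*(1 + 8)) = 110*((2 + sqrt(121 + 100))**2 + 8*9) = 110*((2 + sqrt(221))**2 + 72) = 110*(72 + (2 + sqrt(221))**2) = 7920 + 110*(2 + sqrt(221))**2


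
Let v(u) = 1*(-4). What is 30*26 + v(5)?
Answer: 776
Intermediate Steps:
v(u) = -4
30*26 + v(5) = 30*26 - 4 = 780 - 4 = 776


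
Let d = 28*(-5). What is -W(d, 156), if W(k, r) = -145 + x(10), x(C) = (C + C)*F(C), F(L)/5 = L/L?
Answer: 45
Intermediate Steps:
F(L) = 5 (F(L) = 5*(L/L) = 5*1 = 5)
x(C) = 10*C (x(C) = (C + C)*5 = (2*C)*5 = 10*C)
d = -140
W(k, r) = -45 (W(k, r) = -145 + 10*10 = -145 + 100 = -45)
-W(d, 156) = -1*(-45) = 45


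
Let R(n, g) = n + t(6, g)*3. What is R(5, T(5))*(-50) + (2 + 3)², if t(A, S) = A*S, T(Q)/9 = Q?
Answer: -40725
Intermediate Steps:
T(Q) = 9*Q
R(n, g) = n + 18*g (R(n, g) = n + (6*g)*3 = n + 18*g)
R(5, T(5))*(-50) + (2 + 3)² = (5 + 18*(9*5))*(-50) + (2 + 3)² = (5 + 18*45)*(-50) + 5² = (5 + 810)*(-50) + 25 = 815*(-50) + 25 = -40750 + 25 = -40725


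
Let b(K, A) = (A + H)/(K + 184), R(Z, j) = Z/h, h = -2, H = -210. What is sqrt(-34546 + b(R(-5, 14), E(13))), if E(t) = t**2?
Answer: 2*I*sqrt(1201595255)/373 ≈ 185.87*I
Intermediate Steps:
R(Z, j) = -Z/2 (R(Z, j) = Z/(-2) = Z*(-1/2) = -Z/2)
b(K, A) = (-210 + A)/(184 + K) (b(K, A) = (A - 210)/(K + 184) = (-210 + A)/(184 + K))
sqrt(-34546 + b(R(-5, 14), E(13))) = sqrt(-34546 + (-210 + 13**2)/(184 - 1/2*(-5))) = sqrt(-34546 + (-210 + 169)/(184 + 5/2)) = sqrt(-34546 - 41/(373/2)) = sqrt(-34546 + (2/373)*(-41)) = sqrt(-34546 - 82/373) = sqrt(-12885740/373) = 2*I*sqrt(1201595255)/373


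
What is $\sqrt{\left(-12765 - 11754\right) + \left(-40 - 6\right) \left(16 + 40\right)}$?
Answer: $i \sqrt{27095} \approx 164.61 i$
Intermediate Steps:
$\sqrt{\left(-12765 - 11754\right) + \left(-40 - 6\right) \left(16 + 40\right)} = \sqrt{\left(-12765 - 11754\right) - 2576} = \sqrt{-24519 - 2576} = \sqrt{-27095} = i \sqrt{27095}$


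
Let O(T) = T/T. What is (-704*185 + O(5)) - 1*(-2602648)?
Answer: 2472409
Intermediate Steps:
O(T) = 1
(-704*185 + O(5)) - 1*(-2602648) = (-704*185 + 1) - 1*(-2602648) = (-130240 + 1) + 2602648 = -130239 + 2602648 = 2472409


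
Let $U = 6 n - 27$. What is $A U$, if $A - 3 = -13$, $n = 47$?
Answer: $-2550$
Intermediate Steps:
$A = -10$ ($A = 3 - 13 = -10$)
$U = 255$ ($U = 6 \cdot 47 - 27 = 282 - 27 = 255$)
$A U = \left(-10\right) 255 = -2550$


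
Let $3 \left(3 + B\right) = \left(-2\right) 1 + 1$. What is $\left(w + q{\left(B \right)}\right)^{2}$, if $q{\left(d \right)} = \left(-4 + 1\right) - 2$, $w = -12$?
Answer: $289$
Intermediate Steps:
$B = - \frac{10}{3}$ ($B = -3 + \frac{\left(-2\right) 1 + 1}{3} = -3 + \frac{-2 + 1}{3} = -3 + \frac{1}{3} \left(-1\right) = -3 - \frac{1}{3} = - \frac{10}{3} \approx -3.3333$)
$q{\left(d \right)} = -5$ ($q{\left(d \right)} = -3 - 2 = -5$)
$\left(w + q{\left(B \right)}\right)^{2} = \left(-12 - 5\right)^{2} = \left(-17\right)^{2} = 289$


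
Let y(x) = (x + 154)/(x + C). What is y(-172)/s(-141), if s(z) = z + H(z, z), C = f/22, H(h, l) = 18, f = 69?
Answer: -132/152315 ≈ -0.00086663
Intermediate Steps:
C = 69/22 ≈ 3.1364
s(z) = 18 + z (s(z) = z + 18 = 18 + z)
y(x) = (154 + x)/(69/22 + x) (y(x) = (x + 154)/(x + 69/22) = (154 + x)/(69/22 + x))
y(-172)/s(-141) = (22*(154 - 172)/(69 + 22*(-172)))/(18 - 141) = (22*(-18)/(69 - 3784))/(-123) = (22*(-18)/(-3715))*(-1/123) = (22*(-1/3715)*(-18))*(-1/123) = (396/3715)*(-1/123) = -132/152315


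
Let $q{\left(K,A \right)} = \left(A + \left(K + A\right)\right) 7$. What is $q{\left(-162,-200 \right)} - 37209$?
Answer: $-41143$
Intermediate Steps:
$q{\left(K,A \right)} = 7 K + 14 A$ ($q{\left(K,A \right)} = \left(A + \left(A + K\right)\right) 7 = \left(K + 2 A\right) 7 = 7 K + 14 A$)
$q{\left(-162,-200 \right)} - 37209 = \left(7 \left(-162\right) + 14 \left(-200\right)\right) - 37209 = \left(-1134 - 2800\right) - 37209 = -3934 - 37209 = -41143$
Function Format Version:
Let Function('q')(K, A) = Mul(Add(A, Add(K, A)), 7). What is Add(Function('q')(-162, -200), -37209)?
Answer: -41143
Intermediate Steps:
Function('q')(K, A) = Add(Mul(7, K), Mul(14, A)) (Function('q')(K, A) = Mul(Add(A, Add(A, K)), 7) = Mul(Add(K, Mul(2, A)), 7) = Add(Mul(7, K), Mul(14, A)))
Add(Function('q')(-162, -200), -37209) = Add(Add(Mul(7, -162), Mul(14, -200)), -37209) = Add(Add(-1134, -2800), -37209) = Add(-3934, -37209) = -41143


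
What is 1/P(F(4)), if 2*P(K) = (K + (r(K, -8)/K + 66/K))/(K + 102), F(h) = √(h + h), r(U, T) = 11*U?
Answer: -4192/1127 + 7460*√2/1127 ≈ 5.6416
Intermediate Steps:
F(h) = √2*√h (F(h) = √(2*h) = √2*√h)
P(K) = (11 + K + 66/K)/(2*(102 + K)) (P(K) = ((K + ((11*K)/K + 66/K))/(K + 102))/2 = ((K + (11 + 66/K))/(102 + K))/2 = ((11 + K + 66/K)/(102 + K))/2 = (11 + K + 66/K)/(2*(102 + K)))
1/P(F(4)) = 1/((66 + (√2*√4)² + 11*(√2*√4))/(2*((√2*√4))*(102 + √2*√4))) = 1/((66 + (√2*2)² + 11*(√2*2))/(2*((√2*2))*(102 + √2*2))) = 1/((66 + (2*√2)² + 11*(2*√2))/(2*((2*√2))*(102 + 2*√2))) = 1/((√2/4)*(66 + 8 + 22*√2)/(2*(102 + 2*√2))) = 1/((√2/4)*(74 + 22*√2)/(2*(102 + 2*√2))) = 1/(√2*(74 + 22*√2)/(8*(102 + 2*√2))) = 4*√2*(102 + 2*√2)/(74 + 22*√2)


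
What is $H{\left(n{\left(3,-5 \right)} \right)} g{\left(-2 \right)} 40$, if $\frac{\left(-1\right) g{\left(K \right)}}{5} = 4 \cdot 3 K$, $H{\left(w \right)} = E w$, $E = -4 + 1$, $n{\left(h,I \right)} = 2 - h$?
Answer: $14400$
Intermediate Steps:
$E = -3$
$H{\left(w \right)} = - 3 w$
$g{\left(K \right)} = - 60 K$ ($g{\left(K \right)} = - 5 \cdot 4 \cdot 3 K = - 5 \cdot 12 K = - 60 K$)
$H{\left(n{\left(3,-5 \right)} \right)} g{\left(-2 \right)} 40 = - 3 \left(2 - 3\right) \left(\left(-60\right) \left(-2\right)\right) 40 = - 3 \left(2 - 3\right) 120 \cdot 40 = \left(-3\right) \left(-1\right) 120 \cdot 40 = 3 \cdot 120 \cdot 40 = 360 \cdot 40 = 14400$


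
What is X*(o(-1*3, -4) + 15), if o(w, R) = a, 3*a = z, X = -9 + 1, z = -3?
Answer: -112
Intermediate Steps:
X = -8
a = -1 (a = (1/3)*(-3) = -1)
o(w, R) = -1
X*(o(-1*3, -4) + 15) = -8*(-1 + 15) = -8*14 = -112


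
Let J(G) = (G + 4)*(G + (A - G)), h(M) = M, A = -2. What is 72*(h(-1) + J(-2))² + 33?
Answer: 1833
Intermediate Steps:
J(G) = -8 - 2*G (J(G) = (G + 4)*(G + (-2 - G)) = (4 + G)*(-2) = -8 - 2*G)
72*(h(-1) + J(-2))² + 33 = 72*(-1 + (-8 - 2*(-2)))² + 33 = 72*(-1 + (-8 + 4))² + 33 = 72*(-1 - 4)² + 33 = 72*(-5)² + 33 = 72*25 + 33 = 1800 + 33 = 1833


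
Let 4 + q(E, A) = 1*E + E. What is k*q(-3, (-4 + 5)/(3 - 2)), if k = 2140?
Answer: -21400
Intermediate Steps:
q(E, A) = -4 + 2*E (q(E, A) = -4 + (1*E + E) = -4 + (E + E) = -4 + 2*E)
k*q(-3, (-4 + 5)/(3 - 2)) = 2140*(-4 + 2*(-3)) = 2140*(-4 - 6) = 2140*(-10) = -21400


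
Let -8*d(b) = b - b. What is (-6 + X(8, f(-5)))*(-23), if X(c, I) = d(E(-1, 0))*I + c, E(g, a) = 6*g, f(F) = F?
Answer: -46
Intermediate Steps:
d(b) = 0 (d(b) = -(b - b)/8 = -1/8*0 = 0)
X(c, I) = c (X(c, I) = 0*I + c = 0 + c = c)
(-6 + X(8, f(-5)))*(-23) = (-6 + 8)*(-23) = 2*(-23) = -46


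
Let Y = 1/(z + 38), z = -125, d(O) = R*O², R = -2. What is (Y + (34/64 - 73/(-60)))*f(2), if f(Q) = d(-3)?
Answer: -72513/2320 ≈ -31.256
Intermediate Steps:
d(O) = -2*O²
f(Q) = -18 (f(Q) = -2*(-3)² = -2*9 = -18)
Y = -1/87 (Y = 1/(-125 + 38) = 1/(-87) = -1/87 ≈ -0.011494)
(Y + (34/64 - 73/(-60)))*f(2) = (-1/87 + (34/64 - 73/(-60)))*(-18) = (-1/87 + (34*(1/64) - 73*(-1/60)))*(-18) = (-1/87 + (17/32 + 73/60))*(-18) = (-1/87 + 839/480)*(-18) = (8057/4640)*(-18) = -72513/2320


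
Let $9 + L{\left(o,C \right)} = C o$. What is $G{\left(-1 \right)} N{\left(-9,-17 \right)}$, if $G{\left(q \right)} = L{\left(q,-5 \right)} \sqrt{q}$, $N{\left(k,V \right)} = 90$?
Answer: $- 360 i \approx - 360.0 i$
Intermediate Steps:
$L{\left(o,C \right)} = -9 + C o$
$G{\left(q \right)} = \sqrt{q} \left(-9 - 5 q\right)$ ($G{\left(q \right)} = \left(-9 - 5 q\right) \sqrt{q} = \sqrt{q} \left(-9 - 5 q\right)$)
$G{\left(-1 \right)} N{\left(-9,-17 \right)} = \sqrt{-1} \left(-9 - -5\right) 90 = i \left(-9 + 5\right) 90 = i \left(-4\right) 90 = - 4 i 90 = - 360 i$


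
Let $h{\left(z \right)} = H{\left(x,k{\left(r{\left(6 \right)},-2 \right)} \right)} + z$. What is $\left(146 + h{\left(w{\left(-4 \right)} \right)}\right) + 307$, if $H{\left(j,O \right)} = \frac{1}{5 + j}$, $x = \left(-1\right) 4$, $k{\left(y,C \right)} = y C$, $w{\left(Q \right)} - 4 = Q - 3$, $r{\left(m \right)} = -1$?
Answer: $451$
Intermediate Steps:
$w{\left(Q \right)} = 1 + Q$ ($w{\left(Q \right)} = 4 + \left(Q - 3\right) = 4 + \left(-3 + Q\right) = 1 + Q$)
$k{\left(y,C \right)} = C y$
$x = -4$
$h{\left(z \right)} = 1 + z$ ($h{\left(z \right)} = \frac{1}{5 - 4} + z = 1^{-1} + z = 1 + z$)
$\left(146 + h{\left(w{\left(-4 \right)} \right)}\right) + 307 = \left(146 + \left(1 + \left(1 - 4\right)\right)\right) + 307 = \left(146 + \left(1 - 3\right)\right) + 307 = \left(146 - 2\right) + 307 = 144 + 307 = 451$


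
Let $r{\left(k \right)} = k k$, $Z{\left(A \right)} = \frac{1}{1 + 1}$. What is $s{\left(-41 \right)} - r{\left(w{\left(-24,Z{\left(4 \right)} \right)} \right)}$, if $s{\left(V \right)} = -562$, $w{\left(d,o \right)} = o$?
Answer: $- \frac{2249}{4} \approx -562.25$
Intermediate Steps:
$Z{\left(A \right)} = \frac{1}{2}$
$r{\left(k \right)} = k^{2}$
$s{\left(-41 \right)} - r{\left(w{\left(-24,Z{\left(4 \right)} \right)} \right)} = -562 - \left(\frac{1}{2}\right)^{2} = -562 - \frac{1}{4} = - \frac{2249}{4}$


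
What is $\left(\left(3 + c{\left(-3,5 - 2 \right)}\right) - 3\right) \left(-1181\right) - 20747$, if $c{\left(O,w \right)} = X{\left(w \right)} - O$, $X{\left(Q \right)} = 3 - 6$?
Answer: $-20747$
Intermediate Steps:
$X{\left(Q \right)} = -3$ ($X{\left(Q \right)} = 3 - 6 = -3$)
$c{\left(O,w \right)} = -3 - O$
$\left(\left(3 + c{\left(-3,5 - 2 \right)}\right) - 3\right) \left(-1181\right) - 20747 = \left(\left(3 - 0\right) - 3\right) \left(-1181\right) - 20747 = \left(\left(3 + \left(-3 + 3\right)\right) - 3\right) \left(-1181\right) - 20747 = \left(\left(3 + 0\right) - 3\right) \left(-1181\right) - 20747 = \left(3 - 3\right) \left(-1181\right) - 20747 = 0 \left(-1181\right) - 20747 = 0 - 20747 = -20747$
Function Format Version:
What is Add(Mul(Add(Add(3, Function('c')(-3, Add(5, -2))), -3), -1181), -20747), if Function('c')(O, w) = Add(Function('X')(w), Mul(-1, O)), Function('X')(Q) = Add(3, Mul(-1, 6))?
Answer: -20747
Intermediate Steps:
Function('X')(Q) = -3 (Function('X')(Q) = Add(3, -6) = -3)
Function('c')(O, w) = Add(-3, Mul(-1, O))
Add(Mul(Add(Add(3, Function('c')(-3, Add(5, -2))), -3), -1181), -20747) = Add(Mul(Add(Add(3, Add(-3, Mul(-1, -3))), -3), -1181), -20747) = Add(Mul(Add(Add(3, Add(-3, 3)), -3), -1181), -20747) = Add(Mul(Add(Add(3, 0), -3), -1181), -20747) = Add(Mul(Add(3, -3), -1181), -20747) = Add(Mul(0, -1181), -20747) = Add(0, -20747) = -20747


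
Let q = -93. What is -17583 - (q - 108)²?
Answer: -57984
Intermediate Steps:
-17583 - (q - 108)² = -17583 - (-93 - 108)² = -17583 - 1*(-201)² = -17583 - 1*40401 = -17583 - 40401 = -57984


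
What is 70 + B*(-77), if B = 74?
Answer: -5628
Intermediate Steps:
70 + B*(-77) = 70 + 74*(-77) = 70 - 5698 = -5628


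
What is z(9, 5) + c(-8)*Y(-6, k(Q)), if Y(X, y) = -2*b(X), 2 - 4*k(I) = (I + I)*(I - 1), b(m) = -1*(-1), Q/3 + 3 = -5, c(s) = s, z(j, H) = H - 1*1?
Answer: 20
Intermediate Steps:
z(j, H) = -1 + H (z(j, H) = H - 1 = -1 + H)
Q = -24 (Q = -9 + 3*(-5) = -9 - 15 = -24)
b(m) = 1
k(I) = ½ - I*(-1 + I)/2 (k(I) = ½ - (I + I)*(I - 1)/4 = ½ - 2*I*(-1 + I)/4 = ½ - I*(-1 + I)/2)
Y(X, y) = -2 (Y(X, y) = -2*1 = -2)
z(9, 5) + c(-8)*Y(-6, k(Q)) = (-1 + 5) - 8*(-2) = 4 + 16 = 20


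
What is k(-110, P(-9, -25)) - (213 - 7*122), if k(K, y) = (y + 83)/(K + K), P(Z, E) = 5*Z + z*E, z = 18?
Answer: 35358/55 ≈ 642.87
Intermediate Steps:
P(Z, E) = 5*Z + 18*E
k(K, y) = (83 + y)/(2*K) (k(K, y) = (83 + y)/((2*K)) = (83 + y)*(1/(2*K)) = (83 + y)/(2*K))
k(-110, P(-9, -25)) - (213 - 7*122) = (½)*(83 + (5*(-9) + 18*(-25)))/(-110) - (213 - 7*122) = (½)*(-1/110)*(83 + (-45 - 450)) - (213 - 854) = (½)*(-1/110)*(83 - 495) - 1*(-641) = (½)*(-1/110)*(-412) + 641 = 103/55 + 641 = 35358/55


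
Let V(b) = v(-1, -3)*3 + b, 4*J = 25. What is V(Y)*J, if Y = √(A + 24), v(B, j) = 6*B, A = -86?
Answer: -225/2 + 25*I*√62/4 ≈ -112.5 + 49.213*I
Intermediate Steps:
Y = I*√62 (Y = √(-86 + 24) = √(-62) = I*√62 ≈ 7.874*I)
J = 25/4 (J = (¼)*25 = 25/4 ≈ 6.2500)
V(b) = -18 + b (V(b) = (6*(-1))*3 + b = -6*3 + b = -18 + b)
V(Y)*J = (-18 + I*√62)*(25/4) = -225/2 + 25*I*√62/4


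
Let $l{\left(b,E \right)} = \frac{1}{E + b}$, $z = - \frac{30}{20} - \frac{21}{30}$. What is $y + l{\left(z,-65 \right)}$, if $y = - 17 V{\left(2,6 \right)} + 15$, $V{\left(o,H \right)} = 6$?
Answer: $- \frac{29237}{336} \approx -87.015$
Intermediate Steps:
$z = - \frac{11}{5}$ ($z = \left(-30\right) \frac{1}{20} - \frac{7}{10} = - \frac{3}{2} - \frac{7}{10} = - \frac{11}{5} \approx -2.2$)
$y = -87$ ($y = \left(-17\right) 6 + 15 = -102 + 15 = -87$)
$y + l{\left(z,-65 \right)} = -87 + \frac{1}{-65 - \frac{11}{5}} = -87 + \frac{1}{- \frac{336}{5}} = -87 - \frac{5}{336} = - \frac{29237}{336}$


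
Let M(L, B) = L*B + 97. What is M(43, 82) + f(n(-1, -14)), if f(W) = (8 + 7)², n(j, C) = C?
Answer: 3848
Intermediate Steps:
M(L, B) = 97 + B*L (M(L, B) = B*L + 97 = 97 + B*L)
f(W) = 225 (f(W) = 15² = 225)
M(43, 82) + f(n(-1, -14)) = (97 + 82*43) + 225 = (97 + 3526) + 225 = 3623 + 225 = 3848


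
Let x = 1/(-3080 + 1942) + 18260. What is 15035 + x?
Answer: 37889709/1138 ≈ 33295.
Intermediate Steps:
x = 20779879/1138 (x = 1/(-1138) + 18260 = -1/1138 + 18260 = 20779879/1138 ≈ 18260.)
15035 + x = 15035 + 20779879/1138 = 37889709/1138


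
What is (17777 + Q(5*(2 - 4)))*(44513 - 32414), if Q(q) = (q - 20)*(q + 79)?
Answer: 190038993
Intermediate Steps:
Q(q) = (-20 + q)*(79 + q)
(17777 + Q(5*(2 - 4)))*(44513 - 32414) = (17777 + (-1580 + (5*(2 - 4))² + 59*(5*(2 - 4))))*(44513 - 32414) = (17777 + (-1580 + (5*(-2))² + 59*(5*(-2))))*12099 = (17777 + (-1580 + (-10)² + 59*(-10)))*12099 = (17777 + (-1580 + 100 - 590))*12099 = (17777 - 2070)*12099 = 15707*12099 = 190038993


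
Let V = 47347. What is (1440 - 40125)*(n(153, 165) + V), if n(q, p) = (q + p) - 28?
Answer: -1842837345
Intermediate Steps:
n(q, p) = -28 + p + q (n(q, p) = (p + q) - 28 = -28 + p + q)
(1440 - 40125)*(n(153, 165) + V) = (1440 - 40125)*((-28 + 165 + 153) + 47347) = -38685*(290 + 47347) = -38685*47637 = -1842837345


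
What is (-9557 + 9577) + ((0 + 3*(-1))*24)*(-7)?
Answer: 524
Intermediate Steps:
(-9557 + 9577) + ((0 + 3*(-1))*24)*(-7) = 20 + ((0 - 3)*24)*(-7) = 20 - 3*24*(-7) = 20 - 72*(-7) = 20 + 504 = 524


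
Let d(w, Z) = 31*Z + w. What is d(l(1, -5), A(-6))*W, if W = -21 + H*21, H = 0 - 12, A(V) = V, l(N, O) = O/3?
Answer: 51233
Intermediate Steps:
l(N, O) = O/3 (l(N, O) = O*(⅓) = O/3)
H = -12
d(w, Z) = w + 31*Z
W = -273 (W = -21 - 12*21 = -21 - 252 = -273)
d(l(1, -5), A(-6))*W = ((⅓)*(-5) + 31*(-6))*(-273) = (-5/3 - 186)*(-273) = -563/3*(-273) = 51233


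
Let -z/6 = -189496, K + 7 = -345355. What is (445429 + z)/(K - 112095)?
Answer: -143855/41587 ≈ -3.4591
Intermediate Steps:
K = -345362 (K = -7 - 345355 = -345362)
z = 1136976 (z = -6*(-189496) = 1136976)
(445429 + z)/(K - 112095) = (445429 + 1136976)/(-345362 - 112095) = 1582405/(-457457) = 1582405*(-1/457457) = -143855/41587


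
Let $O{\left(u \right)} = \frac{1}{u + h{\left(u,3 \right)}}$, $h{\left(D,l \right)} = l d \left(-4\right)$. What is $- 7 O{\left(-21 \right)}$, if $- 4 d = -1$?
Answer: $\frac{7}{24} \approx 0.29167$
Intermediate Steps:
$d = \frac{1}{4}$ ($d = \left(- \frac{1}{4}\right) \left(-1\right) = \frac{1}{4} \approx 0.25$)
$h{\left(D,l \right)} = - l$ ($h{\left(D,l \right)} = l \frac{1}{4} \left(-4\right) = \frac{l}{4} \left(-4\right) = - l$)
$O{\left(u \right)} = \frac{1}{-3 + u}$ ($O{\left(u \right)} = \frac{1}{u - 3} = \frac{1}{-3 + u}$)
$- 7 O{\left(-21 \right)} = - \frac{7}{-3 - 21} = - \frac{7}{-24} = \left(-7\right) \left(- \frac{1}{24}\right) = \frac{7}{24}$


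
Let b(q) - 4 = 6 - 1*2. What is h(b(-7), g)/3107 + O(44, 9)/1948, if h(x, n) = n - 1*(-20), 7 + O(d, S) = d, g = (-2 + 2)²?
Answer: 153919/6052436 ≈ 0.025431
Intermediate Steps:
g = 0 (g = 0² = 0)
b(q) = 8 (b(q) = 4 + (6 - 1*2) = 4 + (6 - 2) = 4 + 4 = 8)
O(d, S) = -7 + d
h(x, n) = 20 + n (h(x, n) = n + 20 = 20 + n)
h(b(-7), g)/3107 + O(44, 9)/1948 = (20 + 0)/3107 + (-7 + 44)/1948 = 20*(1/3107) + 37*(1/1948) = 20/3107 + 37/1948 = 153919/6052436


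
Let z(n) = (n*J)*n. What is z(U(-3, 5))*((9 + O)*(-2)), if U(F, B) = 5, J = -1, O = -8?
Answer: 50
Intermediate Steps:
z(n) = -n² (z(n) = (n*(-1))*n = (-n)*n = -n²)
z(U(-3, 5))*((9 + O)*(-2)) = (-1*5²)*((9 - 8)*(-2)) = (-1*25)*(1*(-2)) = -25*(-2) = 50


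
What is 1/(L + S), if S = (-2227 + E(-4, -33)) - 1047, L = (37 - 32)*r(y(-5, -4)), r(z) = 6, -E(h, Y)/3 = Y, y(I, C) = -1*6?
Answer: -1/3145 ≈ -0.00031797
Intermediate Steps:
y(I, C) = -6
E(h, Y) = -3*Y
L = 30 (L = (37 - 32)*6 = 5*6 = 30)
S = -3175 (S = (-2227 - 3*(-33)) - 1047 = (-2227 + 99) - 1047 = -2128 - 1047 = -3175)
1/(L + S) = 1/(30 - 3175) = 1/(-3145) = -1/3145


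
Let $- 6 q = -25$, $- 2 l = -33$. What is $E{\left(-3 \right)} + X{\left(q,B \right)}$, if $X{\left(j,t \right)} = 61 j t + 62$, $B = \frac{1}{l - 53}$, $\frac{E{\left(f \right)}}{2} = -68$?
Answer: $- \frac{17731}{219} \approx -80.964$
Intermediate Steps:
$l = \frac{33}{2}$ ($l = \left(- \frac{1}{2}\right) \left(-33\right) = \frac{33}{2} \approx 16.5$)
$q = \frac{25}{6}$ ($q = \left(- \frac{1}{6}\right) \left(-25\right) = \frac{25}{6} \approx 4.1667$)
$E{\left(f \right)} = -136$ ($E{\left(f \right)} = 2 \left(-68\right) = -136$)
$B = - \frac{2}{73}$ ($B = \frac{1}{\frac{33}{2} - 53} = \frac{1}{- \frac{73}{2}} = - \frac{2}{73} \approx -0.027397$)
$X{\left(j,t \right)} = 62 + 61 j t$ ($X{\left(j,t \right)} = 61 j t + 62 = 62 + 61 j t$)
$E{\left(-3 \right)} + X{\left(q,B \right)} = -136 + \left(62 + 61 \cdot \frac{25}{6} \left(- \frac{2}{73}\right)\right) = -136 + \left(62 - \frac{1525}{219}\right) = -136 + \frac{12053}{219} = - \frac{17731}{219}$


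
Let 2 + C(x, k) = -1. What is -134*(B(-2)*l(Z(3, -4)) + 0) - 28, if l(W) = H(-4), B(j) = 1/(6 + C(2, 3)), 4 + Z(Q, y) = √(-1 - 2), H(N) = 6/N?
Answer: 39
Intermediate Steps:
C(x, k) = -3 (C(x, k) = -2 - 1 = -3)
Z(Q, y) = -4 + I*√3 (Z(Q, y) = -4 + √(-1 - 2) = -4 + √(-3) = -4 + I*√3)
B(j) = ⅓ (B(j) = 1/(6 - 3) = 1/3 = ⅓)
l(W) = -3/2 (l(W) = 6/(-4) = 6*(-¼) = -3/2)
-134*(B(-2)*l(Z(3, -4)) + 0) - 28 = -134*((⅓)*(-3/2) + 0) - 28 = -134*(-½ + 0) - 28 = -134*(-½) - 28 = 67 - 28 = 39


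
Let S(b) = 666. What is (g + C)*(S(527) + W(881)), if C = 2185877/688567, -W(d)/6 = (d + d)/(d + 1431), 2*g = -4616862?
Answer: -27621661758993750/18090533 ≈ -1.5269e+9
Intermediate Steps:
g = -2308431 (g = (½)*(-4616862) = -2308431)
W(d) = -12*d/(1431 + d) (W(d) = -6*(d + d)/(d + 1431) = -6*2*d/(1431 + d) = -12*d/(1431 + d))
C = 2185877/688567 (C = 2185877*(1/688567) = 2185877/688567 ≈ 3.1745)
(g + C)*(S(527) + W(881)) = (-2308431 + 2185877/688567)*(666 - 12*881/(1431 + 881)) = -1589507222500*(666 - 12*881/2312)/688567 = -1589507222500*(666 - 12*881*1/2312)/688567 = -1589507222500*(666 - 2643/578)/688567 = -1589507222500/688567*382305/578 = -27621661758993750/18090533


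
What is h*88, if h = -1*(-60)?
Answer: 5280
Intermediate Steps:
h = 60
h*88 = 60*88 = 5280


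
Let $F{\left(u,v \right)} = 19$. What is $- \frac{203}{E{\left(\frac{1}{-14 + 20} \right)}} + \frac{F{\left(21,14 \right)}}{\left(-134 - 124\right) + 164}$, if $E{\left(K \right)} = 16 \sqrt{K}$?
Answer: $- \frac{19}{94} - \frac{203 \sqrt{6}}{16} \approx -31.28$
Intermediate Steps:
$- \frac{203}{E{\left(\frac{1}{-14 + 20} \right)}} + \frac{F{\left(21,14 \right)}}{\left(-134 - 124\right) + 164} = - \frac{203}{16 \sqrt{\frac{1}{-14 + 20}}} + \frac{19}{\left(-134 - 124\right) + 164} = - \frac{203}{16 \sqrt{\frac{1}{6}}} + \frac{19}{-258 + 164} = - \frac{203}{16 \sqrt{\frac{1}{6}}} + \frac{19}{-94} = - \frac{203}{16 \frac{\sqrt{6}}{6}} + 19 \left(- \frac{1}{94}\right) = - \frac{203}{\frac{8}{3} \sqrt{6}} - \frac{19}{94} = - 203 \frac{\sqrt{6}}{16} - \frac{19}{94} = - \frac{203 \sqrt{6}}{16} - \frac{19}{94} = - \frac{19}{94} - \frac{203 \sqrt{6}}{16}$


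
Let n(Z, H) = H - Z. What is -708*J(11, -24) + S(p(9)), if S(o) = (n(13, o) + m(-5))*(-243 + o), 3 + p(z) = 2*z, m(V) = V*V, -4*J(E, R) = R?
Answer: -10404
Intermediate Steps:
J(E, R) = -R/4
m(V) = V²
p(z) = -3 + 2*z
S(o) = (-243 + o)*(12 + o) (S(o) = ((o - 1*13) + (-5)²)*(-243 + o) = ((o - 13) + 25)*(-243 + o) = ((-13 + o) + 25)*(-243 + o) = (12 + o)*(-243 + o) = (-243 + o)*(12 + o))
-708*J(11, -24) + S(p(9)) = -(-177)*(-24) + (-2916 + (-3 + 2*9)² - 231*(-3 + 2*9)) = -708*6 + (-2916 + (-3 + 18)² - 231*(-3 + 18)) = -4248 + (-2916 + 15² - 231*15) = -4248 + (-2916 + 225 - 3465) = -4248 - 6156 = -10404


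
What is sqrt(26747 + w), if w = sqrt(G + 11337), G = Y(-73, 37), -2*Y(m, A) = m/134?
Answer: sqrt(480269132 + 134*sqrt(203572063))/134 ≈ 163.87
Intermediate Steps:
Y(m, A) = -m/268 (Y(m, A) = -m/(2*134) = -m/268)
G = 73/268 (G = -1/268*(-73) = 73/268 ≈ 0.27239)
w = sqrt(203572063)/134 (w = sqrt(73/268 + 11337) = sqrt(3038389/268) = sqrt(203572063)/134 ≈ 106.48)
sqrt(26747 + w) = sqrt(26747 + sqrt(203572063)/134)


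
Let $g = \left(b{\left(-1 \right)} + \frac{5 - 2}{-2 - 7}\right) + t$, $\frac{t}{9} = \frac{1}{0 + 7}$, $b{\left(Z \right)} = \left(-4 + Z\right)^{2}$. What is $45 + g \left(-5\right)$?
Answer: $- \frac{1780}{21} \approx -84.762$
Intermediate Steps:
$t = \frac{9}{7}$ ($t = \frac{9}{0 + 7} = \frac{9}{7} \approx 1.2857$)
$g = \frac{545}{21}$ ($g = \left(\left(-4 - 1\right)^{2} + \frac{5 - 2}{-2 - 7}\right) + \frac{9}{7} = \left(\left(-5\right)^{2} + \frac{3}{-9}\right) + \frac{9}{7} = \left(25 + 3 \left(- \frac{1}{9}\right)\right) + \frac{9}{7} = \left(25 - \frac{1}{3}\right) + \frac{9}{7} = \frac{74}{3} + \frac{9}{7} = \frac{545}{21} \approx 25.952$)
$45 + g \left(-5\right) = 45 + \frac{545}{21} \left(-5\right) = 45 - \frac{2725}{21} = - \frac{1780}{21}$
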